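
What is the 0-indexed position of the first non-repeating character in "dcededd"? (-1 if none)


Input: dcededd
Character frequencies:
  'c': 1
  'd': 4
  'e': 2
Scanning left to right for freq == 1:
  Position 0 ('d'): freq=4, skip
  Position 1 ('c'): unique! => answer = 1

1


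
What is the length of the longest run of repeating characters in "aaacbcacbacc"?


Input: "aaacbcacbacc"
Scanning for longest run:
  Position 1 ('a'): continues run of 'a', length=2
  Position 2 ('a'): continues run of 'a', length=3
  Position 3 ('c'): new char, reset run to 1
  Position 4 ('b'): new char, reset run to 1
  Position 5 ('c'): new char, reset run to 1
  Position 6 ('a'): new char, reset run to 1
  Position 7 ('c'): new char, reset run to 1
  Position 8 ('b'): new char, reset run to 1
  Position 9 ('a'): new char, reset run to 1
  Position 10 ('c'): new char, reset run to 1
  Position 11 ('c'): continues run of 'c', length=2
Longest run: 'a' with length 3

3


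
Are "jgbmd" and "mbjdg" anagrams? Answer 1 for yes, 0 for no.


Strings: "jgbmd", "mbjdg"
Sorted first:  bdgjm
Sorted second: bdgjm
Sorted forms match => anagrams

1


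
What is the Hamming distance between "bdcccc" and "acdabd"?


Comparing "bdcccc" and "acdabd" position by position:
  Position 0: 'b' vs 'a' => differ
  Position 1: 'd' vs 'c' => differ
  Position 2: 'c' vs 'd' => differ
  Position 3: 'c' vs 'a' => differ
  Position 4: 'c' vs 'b' => differ
  Position 5: 'c' vs 'd' => differ
Total differences (Hamming distance): 6

6


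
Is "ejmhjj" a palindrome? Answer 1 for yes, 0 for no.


Input: ejmhjj
Reversed: jjhmje
  Compare pos 0 ('e') with pos 5 ('j'): MISMATCH
  Compare pos 1 ('j') with pos 4 ('j'): match
  Compare pos 2 ('m') with pos 3 ('h'): MISMATCH
Result: not a palindrome

0


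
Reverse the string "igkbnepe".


Input: igkbnepe
Reading characters right to left:
  Position 7: 'e'
  Position 6: 'p'
  Position 5: 'e'
  Position 4: 'n'
  Position 3: 'b'
  Position 2: 'k'
  Position 1: 'g'
  Position 0: 'i'
Reversed: epenbkgi

epenbkgi


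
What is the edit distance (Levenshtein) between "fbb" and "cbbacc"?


Computing edit distance: "fbb" -> "cbbacc"
DP table:
           c    b    b    a    c    c
      0    1    2    3    4    5    6
  f   1    1    2    3    4    5    6
  b   2    2    1    2    3    4    5
  b   3    3    2    1    2    3    4
Edit distance = dp[3][6] = 4

4


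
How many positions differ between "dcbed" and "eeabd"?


Comparing "dcbed" and "eeabd" position by position:
  Position 0: 'd' vs 'e' => DIFFER
  Position 1: 'c' vs 'e' => DIFFER
  Position 2: 'b' vs 'a' => DIFFER
  Position 3: 'e' vs 'b' => DIFFER
  Position 4: 'd' vs 'd' => same
Positions that differ: 4

4


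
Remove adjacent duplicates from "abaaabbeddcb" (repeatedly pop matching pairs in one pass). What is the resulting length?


Input: abaaabbeddcb
Stack-based adjacent duplicate removal:
  Read 'a': push. Stack: a
  Read 'b': push. Stack: ab
  Read 'a': push. Stack: aba
  Read 'a': matches stack top 'a' => pop. Stack: ab
  Read 'a': push. Stack: aba
  Read 'b': push. Stack: abab
  Read 'b': matches stack top 'b' => pop. Stack: aba
  Read 'e': push. Stack: abae
  Read 'd': push. Stack: abaed
  Read 'd': matches stack top 'd' => pop. Stack: abae
  Read 'c': push. Stack: abaec
  Read 'b': push. Stack: abaecb
Final stack: "abaecb" (length 6)

6


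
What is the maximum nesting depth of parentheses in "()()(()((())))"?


Input: "()()(()((())))"
Tracking depth:
  Position 0 '(': depth becomes 1
  Position 1 ')': depth becomes 0
  Position 2 '(': depth becomes 1
  Position 3 ')': depth becomes 0
  Position 4 '(': depth becomes 1
  Position 5 '(': depth becomes 2
  Position 6 ')': depth becomes 1
  Position 7 '(': depth becomes 2
  Position 8 '(': depth becomes 3
  Position 9 '(': depth becomes 4
  Position 10 ')': depth becomes 3
  Position 11 ')': depth becomes 2
  Position 12 ')': depth becomes 1
  Position 13 ')': depth becomes 0
Maximum depth reached: 4

4


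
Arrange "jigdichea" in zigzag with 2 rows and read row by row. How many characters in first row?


Zigzag "jigdichea" into 2 rows:
Placing characters:
  'j' => row 0
  'i' => row 1
  'g' => row 0
  'd' => row 1
  'i' => row 0
  'c' => row 1
  'h' => row 0
  'e' => row 1
  'a' => row 0
Rows:
  Row 0: "jgiha"
  Row 1: "idce"
First row length: 5

5


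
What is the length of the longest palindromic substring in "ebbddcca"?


Input: "ebbddcca"
Checking substrings for palindromes:
  [1:3] "bb" (len 2) => palindrome
  [3:5] "dd" (len 2) => palindrome
  [5:7] "cc" (len 2) => palindrome
Longest palindromic substring: "bb" with length 2

2


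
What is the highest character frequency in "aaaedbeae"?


Input: aaaedbeae
Character counts:
  'a': 4
  'b': 1
  'd': 1
  'e': 3
Maximum frequency: 4

4


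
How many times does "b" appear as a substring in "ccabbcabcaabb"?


Searching for "b" in "ccabbcabcaabb"
Scanning each position:
  Position 0: "c" => no
  Position 1: "c" => no
  Position 2: "a" => no
  Position 3: "b" => MATCH
  Position 4: "b" => MATCH
  Position 5: "c" => no
  Position 6: "a" => no
  Position 7: "b" => MATCH
  Position 8: "c" => no
  Position 9: "a" => no
  Position 10: "a" => no
  Position 11: "b" => MATCH
  Position 12: "b" => MATCH
Total occurrences: 5

5


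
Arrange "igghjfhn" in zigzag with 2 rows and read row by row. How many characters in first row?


Zigzag "igghjfhn" into 2 rows:
Placing characters:
  'i' => row 0
  'g' => row 1
  'g' => row 0
  'h' => row 1
  'j' => row 0
  'f' => row 1
  'h' => row 0
  'n' => row 1
Rows:
  Row 0: "igjh"
  Row 1: "ghfn"
First row length: 4

4


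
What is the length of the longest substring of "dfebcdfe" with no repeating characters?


Input: "dfebcdfe"
Sliding window (track last position of each char):
  Position 0 ('d'): window [0,0] length 1 -- new best
  Position 1 ('f'): window [0,1] length 2 -- new best
  Position 2 ('e'): window [0,2] length 3 -- new best
  Position 3 ('b'): window [0,3] length 4 -- new best
  Position 4 ('c'): window [0,4] length 5 -- new best
  Position 5 ('d'): repeat (last at 0), move window start to 1
  Position 5 ('d'): window [1,5] length 5
  Position 6 ('f'): repeat (last at 1), move window start to 2
  Position 6 ('f'): window [2,6] length 5
  Position 7 ('e'): repeat (last at 2), move window start to 3
  Position 7 ('e'): window [3,7] length 5
Longest substring with no repeats: "dfebc" with length 5

5


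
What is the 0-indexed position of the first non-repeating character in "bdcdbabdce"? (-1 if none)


Input: bdcdbabdce
Character frequencies:
  'a': 1
  'b': 3
  'c': 2
  'd': 3
  'e': 1
Scanning left to right for freq == 1:
  Position 0 ('b'): freq=3, skip
  Position 1 ('d'): freq=3, skip
  Position 2 ('c'): freq=2, skip
  Position 3 ('d'): freq=3, skip
  Position 4 ('b'): freq=3, skip
  Position 5 ('a'): unique! => answer = 5

5


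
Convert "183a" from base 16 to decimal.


Input: "183a" in base 16
Positional expansion:
  Digit '1' (value 1) x 16^3 = 4096
  Digit '8' (value 8) x 16^2 = 2048
  Digit '3' (value 3) x 16^1 = 48
  Digit 'a' (value 10) x 16^0 = 10
Sum = 6202

6202


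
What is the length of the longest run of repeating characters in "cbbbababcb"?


Input: "cbbbababcb"
Scanning for longest run:
  Position 1 ('b'): new char, reset run to 1
  Position 2 ('b'): continues run of 'b', length=2
  Position 3 ('b'): continues run of 'b', length=3
  Position 4 ('a'): new char, reset run to 1
  Position 5 ('b'): new char, reset run to 1
  Position 6 ('a'): new char, reset run to 1
  Position 7 ('b'): new char, reset run to 1
  Position 8 ('c'): new char, reset run to 1
  Position 9 ('b'): new char, reset run to 1
Longest run: 'b' with length 3

3


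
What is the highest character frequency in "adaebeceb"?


Input: adaebeceb
Character counts:
  'a': 2
  'b': 2
  'c': 1
  'd': 1
  'e': 3
Maximum frequency: 3

3


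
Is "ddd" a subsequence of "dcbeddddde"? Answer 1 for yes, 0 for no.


Check if "ddd" is a subsequence of "dcbeddddde"
Greedy scan:
  Position 0 ('d'): matches sub[0] = 'd'
  Position 1 ('c'): no match needed
  Position 2 ('b'): no match needed
  Position 3 ('e'): no match needed
  Position 4 ('d'): matches sub[1] = 'd'
  Position 5 ('d'): matches sub[2] = 'd'
  Position 6 ('d'): no match needed
  Position 7 ('d'): no match needed
  Position 8 ('d'): no match needed
  Position 9 ('e'): no match needed
All 3 characters matched => is a subsequence

1


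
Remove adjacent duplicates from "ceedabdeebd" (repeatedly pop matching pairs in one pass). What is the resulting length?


Input: ceedabdeebd
Stack-based adjacent duplicate removal:
  Read 'c': push. Stack: c
  Read 'e': push. Stack: ce
  Read 'e': matches stack top 'e' => pop. Stack: c
  Read 'd': push. Stack: cd
  Read 'a': push. Stack: cda
  Read 'b': push. Stack: cdab
  Read 'd': push. Stack: cdabd
  Read 'e': push. Stack: cdabde
  Read 'e': matches stack top 'e' => pop. Stack: cdabd
  Read 'b': push. Stack: cdabdb
  Read 'd': push. Stack: cdabdbd
Final stack: "cdabdbd" (length 7)

7


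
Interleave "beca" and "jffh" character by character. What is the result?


Interleaving "beca" and "jffh":
  Position 0: 'b' from first, 'j' from second => "bj"
  Position 1: 'e' from first, 'f' from second => "ef"
  Position 2: 'c' from first, 'f' from second => "cf"
  Position 3: 'a' from first, 'h' from second => "ah"
Result: bjefcfah

bjefcfah


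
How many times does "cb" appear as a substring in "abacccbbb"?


Searching for "cb" in "abacccbbb"
Scanning each position:
  Position 0: "ab" => no
  Position 1: "ba" => no
  Position 2: "ac" => no
  Position 3: "cc" => no
  Position 4: "cc" => no
  Position 5: "cb" => MATCH
  Position 6: "bb" => no
  Position 7: "bb" => no
Total occurrences: 1

1


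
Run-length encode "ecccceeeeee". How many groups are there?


Input: ecccceeeeee
Scanning for consecutive runs:
  Group 1: 'e' x 1 (positions 0-0)
  Group 2: 'c' x 4 (positions 1-4)
  Group 3: 'e' x 6 (positions 5-10)
Total groups: 3

3


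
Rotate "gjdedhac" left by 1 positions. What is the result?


Input: "gjdedhac", rotate left by 1
First 1 characters: "g"
Remaining characters: "jdedhac"
Concatenate remaining + first: "jdedhac" + "g" = "jdedhacg"

jdedhacg


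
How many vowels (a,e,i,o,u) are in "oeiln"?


Input: oeiln
Checking each character:
  'o' at position 0: vowel (running total: 1)
  'e' at position 1: vowel (running total: 2)
  'i' at position 2: vowel (running total: 3)
  'l' at position 3: consonant
  'n' at position 4: consonant
Total vowels: 3

3


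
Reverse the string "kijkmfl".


Input: kijkmfl
Reading characters right to left:
  Position 6: 'l'
  Position 5: 'f'
  Position 4: 'm'
  Position 3: 'k'
  Position 2: 'j'
  Position 1: 'i'
  Position 0: 'k'
Reversed: lfmkjik

lfmkjik


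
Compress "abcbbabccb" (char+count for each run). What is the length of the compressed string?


Input: abcbbabccb
Runs:
  'a' x 1 => "a1"
  'b' x 1 => "b1"
  'c' x 1 => "c1"
  'b' x 2 => "b2"
  'a' x 1 => "a1"
  'b' x 1 => "b1"
  'c' x 2 => "c2"
  'b' x 1 => "b1"
Compressed: "a1b1c1b2a1b1c2b1"
Compressed length: 16

16


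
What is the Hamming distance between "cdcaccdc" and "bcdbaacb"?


Comparing "cdcaccdc" and "bcdbaacb" position by position:
  Position 0: 'c' vs 'b' => differ
  Position 1: 'd' vs 'c' => differ
  Position 2: 'c' vs 'd' => differ
  Position 3: 'a' vs 'b' => differ
  Position 4: 'c' vs 'a' => differ
  Position 5: 'c' vs 'a' => differ
  Position 6: 'd' vs 'c' => differ
  Position 7: 'c' vs 'b' => differ
Total differences (Hamming distance): 8

8


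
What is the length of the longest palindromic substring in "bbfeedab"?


Input: "bbfeedab"
Checking substrings for palindromes:
  [0:2] "bb" (len 2) => palindrome
  [3:5] "ee" (len 2) => palindrome
Longest palindromic substring: "bb" with length 2

2


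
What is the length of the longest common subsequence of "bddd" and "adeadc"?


LCS of "bddd" and "adeadc"
DP table:
           a    d    e    a    d    c
      0    0    0    0    0    0    0
  b   0    0    0    0    0    0    0
  d   0    0    1    1    1    1    1
  d   0    0    1    1    1    2    2
  d   0    0    1    1    1    2    2
LCS length = dp[4][6] = 2

2


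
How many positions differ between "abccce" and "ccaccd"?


Comparing "abccce" and "ccaccd" position by position:
  Position 0: 'a' vs 'c' => DIFFER
  Position 1: 'b' vs 'c' => DIFFER
  Position 2: 'c' vs 'a' => DIFFER
  Position 3: 'c' vs 'c' => same
  Position 4: 'c' vs 'c' => same
  Position 5: 'e' vs 'd' => DIFFER
Positions that differ: 4

4


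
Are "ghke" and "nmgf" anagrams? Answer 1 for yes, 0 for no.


Strings: "ghke", "nmgf"
Sorted first:  eghk
Sorted second: fgmn
Differ at position 0: 'e' vs 'f' => not anagrams

0


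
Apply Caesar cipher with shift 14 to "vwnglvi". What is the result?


Caesar cipher: shift "vwnglvi" by 14
  'v' (pos 21) + 14 = pos 9 = 'j'
  'w' (pos 22) + 14 = pos 10 = 'k'
  'n' (pos 13) + 14 = pos 1 = 'b'
  'g' (pos 6) + 14 = pos 20 = 'u'
  'l' (pos 11) + 14 = pos 25 = 'z'
  'v' (pos 21) + 14 = pos 9 = 'j'
  'i' (pos 8) + 14 = pos 22 = 'w'
Result: jkbuzjw

jkbuzjw


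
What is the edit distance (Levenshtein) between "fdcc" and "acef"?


Computing edit distance: "fdcc" -> "acef"
DP table:
           a    c    e    f
      0    1    2    3    4
  f   1    1    2    3    3
  d   2    2    2    3    4
  c   3    3    2    3    4
  c   4    4    3    3    4
Edit distance = dp[4][4] = 4

4


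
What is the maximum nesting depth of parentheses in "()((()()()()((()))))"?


Input: "()((()()()()((()))))"
Tracking depth:
  Position 0 '(': depth becomes 1
  Position 1 ')': depth becomes 0
  Position 2 '(': depth becomes 1
  Position 3 '(': depth becomes 2
  Position 4 '(': depth becomes 3
  Position 5 ')': depth becomes 2
  Position 6 '(': depth becomes 3
  Position 7 ')': depth becomes 2
  Position 8 '(': depth becomes 3
  Position 9 ')': depth becomes 2
  Position 10 '(': depth becomes 3
  Position 11 ')': depth becomes 2
  Position 12 '(': depth becomes 3
  Position 13 '(': depth becomes 4
  Position 14 '(': depth becomes 5
  Position 15 ')': depth becomes 4
  Position 16 ')': depth becomes 3
  Position 17 ')': depth becomes 2
  Position 18 ')': depth becomes 1
  Position 19 ')': depth becomes 0
Maximum depth reached: 5

5


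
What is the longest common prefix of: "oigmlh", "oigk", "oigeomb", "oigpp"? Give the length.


Words: oigmlh, oigk, oigeomb, oigpp
  Position 0: all 'o' => match
  Position 1: all 'i' => match
  Position 2: all 'g' => match
  Position 3: ('m', 'k', 'e', 'p') => mismatch, stop
LCP = "oig" (length 3)

3


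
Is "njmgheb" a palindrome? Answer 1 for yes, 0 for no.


Input: njmgheb
Reversed: behgmjn
  Compare pos 0 ('n') with pos 6 ('b'): MISMATCH
  Compare pos 1 ('j') with pos 5 ('e'): MISMATCH
  Compare pos 2 ('m') with pos 4 ('h'): MISMATCH
Result: not a palindrome

0


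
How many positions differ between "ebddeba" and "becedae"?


Comparing "ebddeba" and "becedae" position by position:
  Position 0: 'e' vs 'b' => DIFFER
  Position 1: 'b' vs 'e' => DIFFER
  Position 2: 'd' vs 'c' => DIFFER
  Position 3: 'd' vs 'e' => DIFFER
  Position 4: 'e' vs 'd' => DIFFER
  Position 5: 'b' vs 'a' => DIFFER
  Position 6: 'a' vs 'e' => DIFFER
Positions that differ: 7

7


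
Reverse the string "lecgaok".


Input: lecgaok
Reading characters right to left:
  Position 6: 'k'
  Position 5: 'o'
  Position 4: 'a'
  Position 3: 'g'
  Position 2: 'c'
  Position 1: 'e'
  Position 0: 'l'
Reversed: koagcel

koagcel


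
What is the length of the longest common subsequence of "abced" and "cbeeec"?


LCS of "abced" and "cbeeec"
DP table:
           c    b    e    e    e    c
      0    0    0    0    0    0    0
  a   0    0    0    0    0    0    0
  b   0    0    1    1    1    1    1
  c   0    1    1    1    1    1    2
  e   0    1    1    2    2    2    2
  d   0    1    1    2    2    2    2
LCS length = dp[5][6] = 2

2


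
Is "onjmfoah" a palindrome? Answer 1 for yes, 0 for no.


Input: onjmfoah
Reversed: haofmjno
  Compare pos 0 ('o') with pos 7 ('h'): MISMATCH
  Compare pos 1 ('n') with pos 6 ('a'): MISMATCH
  Compare pos 2 ('j') with pos 5 ('o'): MISMATCH
  Compare pos 3 ('m') with pos 4 ('f'): MISMATCH
Result: not a palindrome

0


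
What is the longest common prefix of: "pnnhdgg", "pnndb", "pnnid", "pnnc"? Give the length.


Words: pnnhdgg, pnndb, pnnid, pnnc
  Position 0: all 'p' => match
  Position 1: all 'n' => match
  Position 2: all 'n' => match
  Position 3: ('h', 'd', 'i', 'c') => mismatch, stop
LCP = "pnn" (length 3)

3


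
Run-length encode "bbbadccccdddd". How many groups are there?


Input: bbbadccccdddd
Scanning for consecutive runs:
  Group 1: 'b' x 3 (positions 0-2)
  Group 2: 'a' x 1 (positions 3-3)
  Group 3: 'd' x 1 (positions 4-4)
  Group 4: 'c' x 4 (positions 5-8)
  Group 5: 'd' x 4 (positions 9-12)
Total groups: 5

5


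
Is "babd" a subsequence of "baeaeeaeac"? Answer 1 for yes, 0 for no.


Check if "babd" is a subsequence of "baeaeeaeac"
Greedy scan:
  Position 0 ('b'): matches sub[0] = 'b'
  Position 1 ('a'): matches sub[1] = 'a'
  Position 2 ('e'): no match needed
  Position 3 ('a'): no match needed
  Position 4 ('e'): no match needed
  Position 5 ('e'): no match needed
  Position 6 ('a'): no match needed
  Position 7 ('e'): no match needed
  Position 8 ('a'): no match needed
  Position 9 ('c'): no match needed
Only matched 2/4 characters => not a subsequence

0


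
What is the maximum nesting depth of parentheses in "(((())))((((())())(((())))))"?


Input: "(((())))((((())())(((())))))"
Tracking depth:
  Position 0 '(': depth becomes 1
  Position 1 '(': depth becomes 2
  Position 2 '(': depth becomes 3
  Position 3 '(': depth becomes 4
  Position 4 ')': depth becomes 3
  Position 5 ')': depth becomes 2
  Position 6 ')': depth becomes 1
  Position 7 ')': depth becomes 0
  Position 8 '(': depth becomes 1
  Position 9 '(': depth becomes 2
  Position 10 '(': depth becomes 3
  Position 11 '(': depth becomes 4
  Position 12 '(': depth becomes 5
  Position 13 ')': depth becomes 4
  Position 14 ')': depth becomes 3
  Position 15 '(': depth becomes 4
  Position 16 ')': depth becomes 3
  Position 17 ')': depth becomes 2
  Position 18 '(': depth becomes 3
  Position 19 '(': depth becomes 4
  Position 20 '(': depth becomes 5
  Position 21 '(': depth becomes 6
  Position 22 ')': depth becomes 5
  Position 23 ')': depth becomes 4
  Position 24 ')': depth becomes 3
  Position 25 ')': depth becomes 2
  Position 26 ')': depth becomes 1
  Position 27 ')': depth becomes 0
Maximum depth reached: 6

6


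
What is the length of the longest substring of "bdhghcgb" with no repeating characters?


Input: "bdhghcgb"
Sliding window (track last position of each char):
  Position 0 ('b'): window [0,0] length 1 -- new best
  Position 1 ('d'): window [0,1] length 2 -- new best
  Position 2 ('h'): window [0,2] length 3 -- new best
  Position 3 ('g'): window [0,3] length 4 -- new best
  Position 4 ('h'): repeat (last at 2), move window start to 3
  Position 4 ('h'): window [3,4] length 2
  Position 5 ('c'): window [3,5] length 3
  Position 6 ('g'): repeat (last at 3), move window start to 4
  Position 6 ('g'): window [4,6] length 3
  Position 7 ('b'): window [4,7] length 4
Longest substring with no repeats: "bdhg" with length 4

4


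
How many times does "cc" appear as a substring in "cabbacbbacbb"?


Searching for "cc" in "cabbacbbacbb"
Scanning each position:
  Position 0: "ca" => no
  Position 1: "ab" => no
  Position 2: "bb" => no
  Position 3: "ba" => no
  Position 4: "ac" => no
  Position 5: "cb" => no
  Position 6: "bb" => no
  Position 7: "ba" => no
  Position 8: "ac" => no
  Position 9: "cb" => no
  Position 10: "bb" => no
Total occurrences: 0

0


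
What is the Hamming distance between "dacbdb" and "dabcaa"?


Comparing "dacbdb" and "dabcaa" position by position:
  Position 0: 'd' vs 'd' => same
  Position 1: 'a' vs 'a' => same
  Position 2: 'c' vs 'b' => differ
  Position 3: 'b' vs 'c' => differ
  Position 4: 'd' vs 'a' => differ
  Position 5: 'b' vs 'a' => differ
Total differences (Hamming distance): 4

4


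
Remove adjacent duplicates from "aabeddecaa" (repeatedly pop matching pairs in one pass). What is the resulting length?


Input: aabeddecaa
Stack-based adjacent duplicate removal:
  Read 'a': push. Stack: a
  Read 'a': matches stack top 'a' => pop. Stack: (empty)
  Read 'b': push. Stack: b
  Read 'e': push. Stack: be
  Read 'd': push. Stack: bed
  Read 'd': matches stack top 'd' => pop. Stack: be
  Read 'e': matches stack top 'e' => pop. Stack: b
  Read 'c': push. Stack: bc
  Read 'a': push. Stack: bca
  Read 'a': matches stack top 'a' => pop. Stack: bc
Final stack: "bc" (length 2)

2


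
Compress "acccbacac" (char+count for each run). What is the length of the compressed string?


Input: acccbacac
Runs:
  'a' x 1 => "a1"
  'c' x 3 => "c3"
  'b' x 1 => "b1"
  'a' x 1 => "a1"
  'c' x 1 => "c1"
  'a' x 1 => "a1"
  'c' x 1 => "c1"
Compressed: "a1c3b1a1c1a1c1"
Compressed length: 14

14


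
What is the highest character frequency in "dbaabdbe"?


Input: dbaabdbe
Character counts:
  'a': 2
  'b': 3
  'd': 2
  'e': 1
Maximum frequency: 3

3


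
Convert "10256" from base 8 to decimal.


Input: "10256" in base 8
Positional expansion:
  Digit '1' (value 1) x 8^4 = 4096
  Digit '0' (value 0) x 8^3 = 0
  Digit '2' (value 2) x 8^2 = 128
  Digit '5' (value 5) x 8^1 = 40
  Digit '6' (value 6) x 8^0 = 6
Sum = 4270

4270


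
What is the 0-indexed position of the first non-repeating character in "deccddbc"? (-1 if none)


Input: deccddbc
Character frequencies:
  'b': 1
  'c': 3
  'd': 3
  'e': 1
Scanning left to right for freq == 1:
  Position 0 ('d'): freq=3, skip
  Position 1 ('e'): unique! => answer = 1

1


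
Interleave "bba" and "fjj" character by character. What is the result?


Interleaving "bba" and "fjj":
  Position 0: 'b' from first, 'f' from second => "bf"
  Position 1: 'b' from first, 'j' from second => "bj"
  Position 2: 'a' from first, 'j' from second => "aj"
Result: bfbjaj

bfbjaj


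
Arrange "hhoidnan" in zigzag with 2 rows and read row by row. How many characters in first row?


Zigzag "hhoidnan" into 2 rows:
Placing characters:
  'h' => row 0
  'h' => row 1
  'o' => row 0
  'i' => row 1
  'd' => row 0
  'n' => row 1
  'a' => row 0
  'n' => row 1
Rows:
  Row 0: "hoda"
  Row 1: "hinn"
First row length: 4

4


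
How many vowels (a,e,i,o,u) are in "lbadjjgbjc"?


Input: lbadjjgbjc
Checking each character:
  'l' at position 0: consonant
  'b' at position 1: consonant
  'a' at position 2: vowel (running total: 1)
  'd' at position 3: consonant
  'j' at position 4: consonant
  'j' at position 5: consonant
  'g' at position 6: consonant
  'b' at position 7: consonant
  'j' at position 8: consonant
  'c' at position 9: consonant
Total vowels: 1

1


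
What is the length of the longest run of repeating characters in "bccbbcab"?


Input: "bccbbcab"
Scanning for longest run:
  Position 1 ('c'): new char, reset run to 1
  Position 2 ('c'): continues run of 'c', length=2
  Position 3 ('b'): new char, reset run to 1
  Position 4 ('b'): continues run of 'b', length=2
  Position 5 ('c'): new char, reset run to 1
  Position 6 ('a'): new char, reset run to 1
  Position 7 ('b'): new char, reset run to 1
Longest run: 'c' with length 2

2


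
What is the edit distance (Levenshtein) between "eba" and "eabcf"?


Computing edit distance: "eba" -> "eabcf"
DP table:
           e    a    b    c    f
      0    1    2    3    4    5
  e   1    0    1    2    3    4
  b   2    1    1    1    2    3
  a   3    2    1    2    2    3
Edit distance = dp[3][5] = 3

3


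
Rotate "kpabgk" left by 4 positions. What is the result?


Input: "kpabgk", rotate left by 4
First 4 characters: "kpab"
Remaining characters: "gk"
Concatenate remaining + first: "gk" + "kpab" = "gkkpab"

gkkpab


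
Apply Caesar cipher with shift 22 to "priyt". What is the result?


Caesar cipher: shift "priyt" by 22
  'p' (pos 15) + 22 = pos 11 = 'l'
  'r' (pos 17) + 22 = pos 13 = 'n'
  'i' (pos 8) + 22 = pos 4 = 'e'
  'y' (pos 24) + 22 = pos 20 = 'u'
  't' (pos 19) + 22 = pos 15 = 'p'
Result: lneup

lneup


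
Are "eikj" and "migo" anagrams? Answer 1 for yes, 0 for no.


Strings: "eikj", "migo"
Sorted first:  eijk
Sorted second: gimo
Differ at position 0: 'e' vs 'g' => not anagrams

0


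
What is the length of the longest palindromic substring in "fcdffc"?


Input: "fcdffc"
Checking substrings for palindromes:
  [3:5] "ff" (len 2) => palindrome
Longest palindromic substring: "ff" with length 2

2


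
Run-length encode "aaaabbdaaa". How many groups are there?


Input: aaaabbdaaa
Scanning for consecutive runs:
  Group 1: 'a' x 4 (positions 0-3)
  Group 2: 'b' x 2 (positions 4-5)
  Group 3: 'd' x 1 (positions 6-6)
  Group 4: 'a' x 3 (positions 7-9)
Total groups: 4

4


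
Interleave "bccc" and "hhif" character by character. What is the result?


Interleaving "bccc" and "hhif":
  Position 0: 'b' from first, 'h' from second => "bh"
  Position 1: 'c' from first, 'h' from second => "ch"
  Position 2: 'c' from first, 'i' from second => "ci"
  Position 3: 'c' from first, 'f' from second => "cf"
Result: bhchcicf

bhchcicf


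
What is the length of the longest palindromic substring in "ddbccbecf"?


Input: "ddbccbecf"
Checking substrings for palindromes:
  [2:6] "bccb" (len 4) => palindrome
  [0:2] "dd" (len 2) => palindrome
  [3:5] "cc" (len 2) => palindrome
Longest palindromic substring: "bccb" with length 4

4


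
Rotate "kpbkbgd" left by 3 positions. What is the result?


Input: "kpbkbgd", rotate left by 3
First 3 characters: "kpb"
Remaining characters: "kbgd"
Concatenate remaining + first: "kbgd" + "kpb" = "kbgdkpb"

kbgdkpb


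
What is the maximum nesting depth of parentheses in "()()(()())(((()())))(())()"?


Input: "()()(()())(((()())))(())()"
Tracking depth:
  Position 0 '(': depth becomes 1
  Position 1 ')': depth becomes 0
  Position 2 '(': depth becomes 1
  Position 3 ')': depth becomes 0
  Position 4 '(': depth becomes 1
  Position 5 '(': depth becomes 2
  Position 6 ')': depth becomes 1
  Position 7 '(': depth becomes 2
  Position 8 ')': depth becomes 1
  Position 9 ')': depth becomes 0
  Position 10 '(': depth becomes 1
  Position 11 '(': depth becomes 2
  Position 12 '(': depth becomes 3
  Position 13 '(': depth becomes 4
  Position 14 ')': depth becomes 3
  Position 15 '(': depth becomes 4
  Position 16 ')': depth becomes 3
  Position 17 ')': depth becomes 2
  Position 18 ')': depth becomes 1
  Position 19 ')': depth becomes 0
  Position 20 '(': depth becomes 1
  Position 21 '(': depth becomes 2
  Position 22 ')': depth becomes 1
  Position 23 ')': depth becomes 0
  Position 24 '(': depth becomes 1
  Position 25 ')': depth becomes 0
Maximum depth reached: 4

4


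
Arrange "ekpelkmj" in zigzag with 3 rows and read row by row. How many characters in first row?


Zigzag "ekpelkmj" into 3 rows:
Placing characters:
  'e' => row 0
  'k' => row 1
  'p' => row 2
  'e' => row 1
  'l' => row 0
  'k' => row 1
  'm' => row 2
  'j' => row 1
Rows:
  Row 0: "el"
  Row 1: "kekj"
  Row 2: "pm"
First row length: 2

2


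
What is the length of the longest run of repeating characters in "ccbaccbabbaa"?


Input: "ccbaccbabbaa"
Scanning for longest run:
  Position 1 ('c'): continues run of 'c', length=2
  Position 2 ('b'): new char, reset run to 1
  Position 3 ('a'): new char, reset run to 1
  Position 4 ('c'): new char, reset run to 1
  Position 5 ('c'): continues run of 'c', length=2
  Position 6 ('b'): new char, reset run to 1
  Position 7 ('a'): new char, reset run to 1
  Position 8 ('b'): new char, reset run to 1
  Position 9 ('b'): continues run of 'b', length=2
  Position 10 ('a'): new char, reset run to 1
  Position 11 ('a'): continues run of 'a', length=2
Longest run: 'c' with length 2

2


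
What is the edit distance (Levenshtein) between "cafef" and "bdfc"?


Computing edit distance: "cafef" -> "bdfc"
DP table:
           b    d    f    c
      0    1    2    3    4
  c   1    1    2    3    3
  a   2    2    2    3    4
  f   3    3    3    2    3
  e   4    4    4    3    3
  f   5    5    5    4    4
Edit distance = dp[5][4] = 4

4


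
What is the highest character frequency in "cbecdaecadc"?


Input: cbecdaecadc
Character counts:
  'a': 2
  'b': 1
  'c': 4
  'd': 2
  'e': 2
Maximum frequency: 4

4


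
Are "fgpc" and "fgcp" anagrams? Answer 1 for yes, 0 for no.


Strings: "fgpc", "fgcp"
Sorted first:  cfgp
Sorted second: cfgp
Sorted forms match => anagrams

1


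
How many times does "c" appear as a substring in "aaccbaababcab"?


Searching for "c" in "aaccbaababcab"
Scanning each position:
  Position 0: "a" => no
  Position 1: "a" => no
  Position 2: "c" => MATCH
  Position 3: "c" => MATCH
  Position 4: "b" => no
  Position 5: "a" => no
  Position 6: "a" => no
  Position 7: "b" => no
  Position 8: "a" => no
  Position 9: "b" => no
  Position 10: "c" => MATCH
  Position 11: "a" => no
  Position 12: "b" => no
Total occurrences: 3

3


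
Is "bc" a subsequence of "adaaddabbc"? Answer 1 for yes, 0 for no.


Check if "bc" is a subsequence of "adaaddabbc"
Greedy scan:
  Position 0 ('a'): no match needed
  Position 1 ('d'): no match needed
  Position 2 ('a'): no match needed
  Position 3 ('a'): no match needed
  Position 4 ('d'): no match needed
  Position 5 ('d'): no match needed
  Position 6 ('a'): no match needed
  Position 7 ('b'): matches sub[0] = 'b'
  Position 8 ('b'): no match needed
  Position 9 ('c'): matches sub[1] = 'c'
All 2 characters matched => is a subsequence

1


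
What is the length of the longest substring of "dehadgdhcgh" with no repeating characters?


Input: "dehadgdhcgh"
Sliding window (track last position of each char):
  Position 0 ('d'): window [0,0] length 1 -- new best
  Position 1 ('e'): window [0,1] length 2 -- new best
  Position 2 ('h'): window [0,2] length 3 -- new best
  Position 3 ('a'): window [0,3] length 4 -- new best
  Position 4 ('d'): repeat (last at 0), move window start to 1
  Position 4 ('d'): window [1,4] length 4
  Position 5 ('g'): window [1,5] length 5 -- new best
  Position 6 ('d'): repeat (last at 4), move window start to 5
  Position 6 ('d'): window [5,6] length 2
  Position 7 ('h'): window [5,7] length 3
  Position 8 ('c'): window [5,8] length 4
  Position 9 ('g'): repeat (last at 5), move window start to 6
  Position 9 ('g'): window [6,9] length 4
  Position 10 ('h'): repeat (last at 7), move window start to 8
  Position 10 ('h'): window [8,10] length 3
Longest substring with no repeats: "ehadg" with length 5

5


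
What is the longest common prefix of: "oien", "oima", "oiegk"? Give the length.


Words: oien, oima, oiegk
  Position 0: all 'o' => match
  Position 1: all 'i' => match
  Position 2: ('e', 'm', 'e') => mismatch, stop
LCP = "oi" (length 2)

2


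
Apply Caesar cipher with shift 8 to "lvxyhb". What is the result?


Caesar cipher: shift "lvxyhb" by 8
  'l' (pos 11) + 8 = pos 19 = 't'
  'v' (pos 21) + 8 = pos 3 = 'd'
  'x' (pos 23) + 8 = pos 5 = 'f'
  'y' (pos 24) + 8 = pos 6 = 'g'
  'h' (pos 7) + 8 = pos 15 = 'p'
  'b' (pos 1) + 8 = pos 9 = 'j'
Result: tdfgpj

tdfgpj


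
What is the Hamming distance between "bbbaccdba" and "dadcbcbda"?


Comparing "bbbaccdba" and "dadcbcbda" position by position:
  Position 0: 'b' vs 'd' => differ
  Position 1: 'b' vs 'a' => differ
  Position 2: 'b' vs 'd' => differ
  Position 3: 'a' vs 'c' => differ
  Position 4: 'c' vs 'b' => differ
  Position 5: 'c' vs 'c' => same
  Position 6: 'd' vs 'b' => differ
  Position 7: 'b' vs 'd' => differ
  Position 8: 'a' vs 'a' => same
Total differences (Hamming distance): 7

7


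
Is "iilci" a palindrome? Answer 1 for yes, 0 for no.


Input: iilci
Reversed: iclii
  Compare pos 0 ('i') with pos 4 ('i'): match
  Compare pos 1 ('i') with pos 3 ('c'): MISMATCH
Result: not a palindrome

0


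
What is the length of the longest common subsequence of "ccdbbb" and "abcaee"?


LCS of "ccdbbb" and "abcaee"
DP table:
           a    b    c    a    e    e
      0    0    0    0    0    0    0
  c   0    0    0    1    1    1    1
  c   0    0    0    1    1    1    1
  d   0    0    0    1    1    1    1
  b   0    0    1    1    1    1    1
  b   0    0    1    1    1    1    1
  b   0    0    1    1    1    1    1
LCS length = dp[6][6] = 1

1


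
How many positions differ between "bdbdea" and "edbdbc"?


Comparing "bdbdea" and "edbdbc" position by position:
  Position 0: 'b' vs 'e' => DIFFER
  Position 1: 'd' vs 'd' => same
  Position 2: 'b' vs 'b' => same
  Position 3: 'd' vs 'd' => same
  Position 4: 'e' vs 'b' => DIFFER
  Position 5: 'a' vs 'c' => DIFFER
Positions that differ: 3

3


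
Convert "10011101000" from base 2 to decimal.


Input: "10011101000" in base 2
Positional expansion:
  Digit '1' (value 1) x 2^10 = 1024
  Digit '0' (value 0) x 2^9 = 0
  Digit '0' (value 0) x 2^8 = 0
  Digit '1' (value 1) x 2^7 = 128
  Digit '1' (value 1) x 2^6 = 64
  Digit '1' (value 1) x 2^5 = 32
  Digit '0' (value 0) x 2^4 = 0
  Digit '1' (value 1) x 2^3 = 8
  Digit '0' (value 0) x 2^2 = 0
  Digit '0' (value 0) x 2^1 = 0
  Digit '0' (value 0) x 2^0 = 0
Sum = 1256

1256


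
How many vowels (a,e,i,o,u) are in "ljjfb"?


Input: ljjfb
Checking each character:
  'l' at position 0: consonant
  'j' at position 1: consonant
  'j' at position 2: consonant
  'f' at position 3: consonant
  'b' at position 4: consonant
Total vowels: 0

0


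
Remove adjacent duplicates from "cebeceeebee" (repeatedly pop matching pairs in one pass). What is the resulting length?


Input: cebeceeebee
Stack-based adjacent duplicate removal:
  Read 'c': push. Stack: c
  Read 'e': push. Stack: ce
  Read 'b': push. Stack: ceb
  Read 'e': push. Stack: cebe
  Read 'c': push. Stack: cebec
  Read 'e': push. Stack: cebece
  Read 'e': matches stack top 'e' => pop. Stack: cebec
  Read 'e': push. Stack: cebece
  Read 'b': push. Stack: cebeceb
  Read 'e': push. Stack: cebecebe
  Read 'e': matches stack top 'e' => pop. Stack: cebeceb
Final stack: "cebeceb" (length 7)

7


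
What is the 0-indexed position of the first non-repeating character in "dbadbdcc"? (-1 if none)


Input: dbadbdcc
Character frequencies:
  'a': 1
  'b': 2
  'c': 2
  'd': 3
Scanning left to right for freq == 1:
  Position 0 ('d'): freq=3, skip
  Position 1 ('b'): freq=2, skip
  Position 2 ('a'): unique! => answer = 2

2


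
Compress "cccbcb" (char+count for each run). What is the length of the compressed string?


Input: cccbcb
Runs:
  'c' x 3 => "c3"
  'b' x 1 => "b1"
  'c' x 1 => "c1"
  'b' x 1 => "b1"
Compressed: "c3b1c1b1"
Compressed length: 8

8


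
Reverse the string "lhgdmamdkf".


Input: lhgdmamdkf
Reading characters right to left:
  Position 9: 'f'
  Position 8: 'k'
  Position 7: 'd'
  Position 6: 'm'
  Position 5: 'a'
  Position 4: 'm'
  Position 3: 'd'
  Position 2: 'g'
  Position 1: 'h'
  Position 0: 'l'
Reversed: fkdmamdghl

fkdmamdghl


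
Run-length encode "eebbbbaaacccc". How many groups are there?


Input: eebbbbaaacccc
Scanning for consecutive runs:
  Group 1: 'e' x 2 (positions 0-1)
  Group 2: 'b' x 4 (positions 2-5)
  Group 3: 'a' x 3 (positions 6-8)
  Group 4: 'c' x 4 (positions 9-12)
Total groups: 4

4


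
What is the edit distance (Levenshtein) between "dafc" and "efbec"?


Computing edit distance: "dafc" -> "efbec"
DP table:
           e    f    b    e    c
      0    1    2    3    4    5
  d   1    1    2    3    4    5
  a   2    2    2    3    4    5
  f   3    3    2    3    4    5
  c   4    4    3    3    4    4
Edit distance = dp[4][5] = 4

4


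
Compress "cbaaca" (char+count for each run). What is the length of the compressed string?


Input: cbaaca
Runs:
  'c' x 1 => "c1"
  'b' x 1 => "b1"
  'a' x 2 => "a2"
  'c' x 1 => "c1"
  'a' x 1 => "a1"
Compressed: "c1b1a2c1a1"
Compressed length: 10

10


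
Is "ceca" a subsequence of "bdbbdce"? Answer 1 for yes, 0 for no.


Check if "ceca" is a subsequence of "bdbbdce"
Greedy scan:
  Position 0 ('b'): no match needed
  Position 1 ('d'): no match needed
  Position 2 ('b'): no match needed
  Position 3 ('b'): no match needed
  Position 4 ('d'): no match needed
  Position 5 ('c'): matches sub[0] = 'c'
  Position 6 ('e'): matches sub[1] = 'e'
Only matched 2/4 characters => not a subsequence

0


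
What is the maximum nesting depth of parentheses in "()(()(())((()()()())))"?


Input: "()(()(())((()()()())))"
Tracking depth:
  Position 0 '(': depth becomes 1
  Position 1 ')': depth becomes 0
  Position 2 '(': depth becomes 1
  Position 3 '(': depth becomes 2
  Position 4 ')': depth becomes 1
  Position 5 '(': depth becomes 2
  Position 6 '(': depth becomes 3
  Position 7 ')': depth becomes 2
  Position 8 ')': depth becomes 1
  Position 9 '(': depth becomes 2
  Position 10 '(': depth becomes 3
  Position 11 '(': depth becomes 4
  Position 12 ')': depth becomes 3
  Position 13 '(': depth becomes 4
  Position 14 ')': depth becomes 3
  Position 15 '(': depth becomes 4
  Position 16 ')': depth becomes 3
  Position 17 '(': depth becomes 4
  Position 18 ')': depth becomes 3
  Position 19 ')': depth becomes 2
  Position 20 ')': depth becomes 1
  Position 21 ')': depth becomes 0
Maximum depth reached: 4

4


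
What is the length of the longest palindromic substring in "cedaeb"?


Input: "cedaeb"
Checking substrings for palindromes:
  No multi-char palindromic substrings found
Longest palindromic substring: "c" with length 1

1


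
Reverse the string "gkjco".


Input: gkjco
Reading characters right to left:
  Position 4: 'o'
  Position 3: 'c'
  Position 2: 'j'
  Position 1: 'k'
  Position 0: 'g'
Reversed: ocjkg

ocjkg


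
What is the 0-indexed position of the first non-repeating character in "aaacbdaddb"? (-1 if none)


Input: aaacbdaddb
Character frequencies:
  'a': 4
  'b': 2
  'c': 1
  'd': 3
Scanning left to right for freq == 1:
  Position 0 ('a'): freq=4, skip
  Position 1 ('a'): freq=4, skip
  Position 2 ('a'): freq=4, skip
  Position 3 ('c'): unique! => answer = 3

3


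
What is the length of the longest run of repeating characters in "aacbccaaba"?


Input: "aacbccaaba"
Scanning for longest run:
  Position 1 ('a'): continues run of 'a', length=2
  Position 2 ('c'): new char, reset run to 1
  Position 3 ('b'): new char, reset run to 1
  Position 4 ('c'): new char, reset run to 1
  Position 5 ('c'): continues run of 'c', length=2
  Position 6 ('a'): new char, reset run to 1
  Position 7 ('a'): continues run of 'a', length=2
  Position 8 ('b'): new char, reset run to 1
  Position 9 ('a'): new char, reset run to 1
Longest run: 'a' with length 2

2


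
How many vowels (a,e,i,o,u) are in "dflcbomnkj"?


Input: dflcbomnkj
Checking each character:
  'd' at position 0: consonant
  'f' at position 1: consonant
  'l' at position 2: consonant
  'c' at position 3: consonant
  'b' at position 4: consonant
  'o' at position 5: vowel (running total: 1)
  'm' at position 6: consonant
  'n' at position 7: consonant
  'k' at position 8: consonant
  'j' at position 9: consonant
Total vowels: 1

1


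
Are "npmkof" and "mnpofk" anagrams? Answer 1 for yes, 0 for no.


Strings: "npmkof", "mnpofk"
Sorted first:  fkmnop
Sorted second: fkmnop
Sorted forms match => anagrams

1


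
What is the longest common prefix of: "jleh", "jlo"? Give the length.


Words: jleh, jlo
  Position 0: all 'j' => match
  Position 1: all 'l' => match
  Position 2: ('e', 'o') => mismatch, stop
LCP = "jl" (length 2)

2


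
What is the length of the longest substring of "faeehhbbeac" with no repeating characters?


Input: "faeehhbbeac"
Sliding window (track last position of each char):
  Position 0 ('f'): window [0,0] length 1 -- new best
  Position 1 ('a'): window [0,1] length 2 -- new best
  Position 2 ('e'): window [0,2] length 3 -- new best
  Position 3 ('e'): repeat (last at 2), move window start to 3
  Position 3 ('e'): window [3,3] length 1
  Position 4 ('h'): window [3,4] length 2
  Position 5 ('h'): repeat (last at 4), move window start to 5
  Position 5 ('h'): window [5,5] length 1
  Position 6 ('b'): window [5,6] length 2
  Position 7 ('b'): repeat (last at 6), move window start to 7
  Position 7 ('b'): window [7,7] length 1
  Position 8 ('e'): window [7,8] length 2
  Position 9 ('a'): window [7,9] length 3
  Position 10 ('c'): window [7,10] length 4 -- new best
Longest substring with no repeats: "beac" with length 4

4
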